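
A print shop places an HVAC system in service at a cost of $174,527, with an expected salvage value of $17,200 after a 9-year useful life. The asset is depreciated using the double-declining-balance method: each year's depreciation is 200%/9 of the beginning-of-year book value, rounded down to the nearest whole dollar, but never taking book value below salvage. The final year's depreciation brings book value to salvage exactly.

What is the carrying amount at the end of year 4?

$63,869

Depreciable base = $174,527 − $17,200 = $157,327.
Year 1: ⌊$174,527 × 200%/9⌋ = $38,783. Book value $135,744.
Year 2: ⌊$135,744 × 200%/9⌋ = $30,165. Book value $105,579.
Year 3: ⌊$105,579 × 200%/9⌋ = $23,462. Book value $82,117.
Year 4: ⌊$82,117 × 200%/9⌋ = $18,248. Book value $63,869.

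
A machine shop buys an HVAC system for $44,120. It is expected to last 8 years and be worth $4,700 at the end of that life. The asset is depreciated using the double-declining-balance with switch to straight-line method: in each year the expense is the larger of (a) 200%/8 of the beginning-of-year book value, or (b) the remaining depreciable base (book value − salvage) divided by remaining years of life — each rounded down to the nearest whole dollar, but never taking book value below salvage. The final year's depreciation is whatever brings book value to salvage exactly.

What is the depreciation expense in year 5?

Depreciable base = $44,120 − $4,700 = $39,420.
Year 1: DB = ⌊$44,120 × 200%/8⌋ = $11,030; SL = ⌊$39,420/8⌋ = $4,927 → take DB $11,030. Book value $33,090.
Year 2: DB = ⌊$33,090 × 200%/8⌋ = $8,272; SL = ⌊$28,390/7⌋ = $4,055 → take DB $8,272. Book value $24,818.
Year 3: DB = ⌊$24,818 × 200%/8⌋ = $6,204; SL = ⌊$20,118/6⌋ = $3,353 → take DB $6,204. Book value $18,614.
Year 4: DB = ⌊$18,614 × 200%/8⌋ = $4,653; SL = ⌊$13,914/5⌋ = $2,782 → take DB $4,653. Book value $13,961.
Year 5: DB = ⌊$13,961 × 200%/8⌋ = $3,490; SL = ⌊$9,261/4⌋ = $2,315 → take DB $3,490. Book value $10,471.

$3,490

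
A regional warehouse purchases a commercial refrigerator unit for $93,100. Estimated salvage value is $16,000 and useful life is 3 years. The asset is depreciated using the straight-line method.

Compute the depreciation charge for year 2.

$25,700

Depreciable base = $93,100 − $16,000 = $77,100.
Annual expense = $77,100 / 3 = $25,700.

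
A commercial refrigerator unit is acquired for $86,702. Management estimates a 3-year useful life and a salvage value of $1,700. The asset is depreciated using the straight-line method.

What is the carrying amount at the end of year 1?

Depreciable base = $86,702 − $1,700 = $85,002.
Annual expense = $85,002 / 3 = $28,334.
End of year 1: book value $58,368.

$58,368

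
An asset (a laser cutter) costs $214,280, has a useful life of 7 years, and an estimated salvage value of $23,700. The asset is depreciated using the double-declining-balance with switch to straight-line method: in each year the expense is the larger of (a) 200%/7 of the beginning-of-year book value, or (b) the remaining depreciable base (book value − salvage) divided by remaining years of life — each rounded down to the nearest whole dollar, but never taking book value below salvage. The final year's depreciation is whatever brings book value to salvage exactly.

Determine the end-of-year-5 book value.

$39,843

Depreciable base = $214,280 − $23,700 = $190,580.
Year 1: DB = ⌊$214,280 × 200%/7⌋ = $61,222; SL = ⌊$190,580/7⌋ = $27,225 → take DB $61,222. Book value $153,058.
Year 2: DB = ⌊$153,058 × 200%/7⌋ = $43,730; SL = ⌊$129,358/6⌋ = $21,559 → take DB $43,730. Book value $109,328.
Year 3: DB = ⌊$109,328 × 200%/7⌋ = $31,236; SL = ⌊$85,628/5⌋ = $17,125 → take DB $31,236. Book value $78,092.
Year 4: DB = ⌊$78,092 × 200%/7⌋ = $22,312; SL = ⌊$54,392/4⌋ = $13,598 → take DB $22,312. Book value $55,780.
Year 5: DB = ⌊$55,780 × 200%/7⌋ = $15,937; SL = ⌊$32,080/3⌋ = $10,693 → take DB $15,937. Book value $39,843.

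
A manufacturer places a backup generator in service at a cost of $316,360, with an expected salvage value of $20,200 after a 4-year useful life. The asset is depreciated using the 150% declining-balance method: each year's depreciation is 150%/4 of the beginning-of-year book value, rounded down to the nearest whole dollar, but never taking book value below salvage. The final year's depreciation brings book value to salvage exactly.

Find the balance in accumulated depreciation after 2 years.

Depreciable base = $316,360 − $20,200 = $296,160.
Year 1: ⌊$316,360 × 150%/4⌋ = $118,635. Book value $197,725.
Year 2: ⌊$197,725 × 150%/4⌋ = $74,146. Book value $123,579.
Accumulated through year 2 = $316,360 − $123,579 = $192,781.

$192,781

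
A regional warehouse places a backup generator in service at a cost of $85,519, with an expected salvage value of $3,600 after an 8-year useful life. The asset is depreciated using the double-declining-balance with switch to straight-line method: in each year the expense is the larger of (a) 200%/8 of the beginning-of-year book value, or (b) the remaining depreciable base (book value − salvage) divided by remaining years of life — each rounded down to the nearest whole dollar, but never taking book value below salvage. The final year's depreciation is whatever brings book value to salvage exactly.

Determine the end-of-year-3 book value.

Depreciable base = $85,519 − $3,600 = $81,919.
Year 1: DB = ⌊$85,519 × 200%/8⌋ = $21,379; SL = ⌊$81,919/8⌋ = $10,239 → take DB $21,379. Book value $64,140.
Year 2: DB = ⌊$64,140 × 200%/8⌋ = $16,035; SL = ⌊$60,540/7⌋ = $8,648 → take DB $16,035. Book value $48,105.
Year 3: DB = ⌊$48,105 × 200%/8⌋ = $12,026; SL = ⌊$44,505/6⌋ = $7,417 → take DB $12,026. Book value $36,079.

$36,079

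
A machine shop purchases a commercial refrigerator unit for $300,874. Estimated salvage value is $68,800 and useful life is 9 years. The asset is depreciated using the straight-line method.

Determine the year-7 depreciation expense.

$25,786

Depreciable base = $300,874 − $68,800 = $232,074.
Annual expense = $232,074 / 9 = $25,786.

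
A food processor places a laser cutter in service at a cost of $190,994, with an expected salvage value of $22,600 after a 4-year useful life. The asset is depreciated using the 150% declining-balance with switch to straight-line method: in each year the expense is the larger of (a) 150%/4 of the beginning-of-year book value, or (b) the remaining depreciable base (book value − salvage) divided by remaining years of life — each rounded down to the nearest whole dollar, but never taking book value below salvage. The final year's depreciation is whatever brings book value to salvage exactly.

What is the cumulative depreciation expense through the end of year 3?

$144,364

Depreciable base = $190,994 − $22,600 = $168,394.
Year 1: DB = ⌊$190,994 × 150%/4⌋ = $71,622; SL = ⌊$168,394/4⌋ = $42,098 → take DB $71,622. Book value $119,372.
Year 2: DB = ⌊$119,372 × 150%/4⌋ = $44,764; SL = ⌊$96,772/3⌋ = $32,257 → take DB $44,764. Book value $74,608.
Year 3: DB = ⌊$74,608 × 150%/4⌋ = $27,978; SL = ⌊$52,008/2⌋ = $26,004 → take DB $27,978. Book value $46,630.
Accumulated through year 3 = $190,994 − $46,630 = $144,364.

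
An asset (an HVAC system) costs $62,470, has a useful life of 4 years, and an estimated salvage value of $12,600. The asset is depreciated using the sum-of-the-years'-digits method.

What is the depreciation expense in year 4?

Depreciable base = $62,470 − $12,600 = $49,870.
Sum of the years' digits = 4+3+2+1 = 10.
Year 1: $49,870 × 4/10 = $19,948. Book value $42,522.
Year 2: $49,870 × 3/10 = $14,961. Book value $27,561.
Year 3: $49,870 × 2/10 = $9,974. Book value $17,587.
Year 4: $49,870 × 1/10 = $4,987. Book value $12,600.

$4,987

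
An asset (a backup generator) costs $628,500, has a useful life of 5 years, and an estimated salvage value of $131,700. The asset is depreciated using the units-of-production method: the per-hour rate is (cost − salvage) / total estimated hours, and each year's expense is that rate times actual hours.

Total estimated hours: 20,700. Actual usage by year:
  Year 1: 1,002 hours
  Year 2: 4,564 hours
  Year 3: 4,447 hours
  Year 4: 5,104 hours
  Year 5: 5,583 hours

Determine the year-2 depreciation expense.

Depreciable base = $628,500 − $131,700 = $496,800.
Rate = $496,800 / 20,700 hours = $24 per hour.
Year 1: 1,002 × $24 = $24,048. Book value $604,452.
Year 2: 4,564 × $24 = $109,536. Book value $494,916.

$109,536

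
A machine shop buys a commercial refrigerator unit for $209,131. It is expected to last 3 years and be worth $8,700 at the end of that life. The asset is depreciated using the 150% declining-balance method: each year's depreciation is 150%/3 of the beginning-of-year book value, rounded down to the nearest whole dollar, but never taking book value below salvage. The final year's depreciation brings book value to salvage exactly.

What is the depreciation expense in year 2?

$52,283

Depreciable base = $209,131 − $8,700 = $200,431.
Year 1: ⌊$209,131 × 150%/3⌋ = $104,565. Book value $104,566.
Year 2: ⌊$104,566 × 150%/3⌋ = $52,283. Book value $52,283.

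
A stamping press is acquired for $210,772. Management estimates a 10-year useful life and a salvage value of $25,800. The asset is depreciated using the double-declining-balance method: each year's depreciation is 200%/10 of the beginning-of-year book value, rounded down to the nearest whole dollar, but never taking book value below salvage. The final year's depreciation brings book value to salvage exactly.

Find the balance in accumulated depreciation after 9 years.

Depreciable base = $210,772 − $25,800 = $184,972.
Year 1: ⌊$210,772 × 200%/10⌋ = $42,154. Book value $168,618.
Year 2: ⌊$168,618 × 200%/10⌋ = $33,723. Book value $134,895.
Year 3: ⌊$134,895 × 200%/10⌋ = $26,979. Book value $107,916.
Year 4: ⌊$107,916 × 200%/10⌋ = $21,583. Book value $86,333.
Year 5: ⌊$86,333 × 200%/10⌋ = $17,266. Book value $69,067.
Year 6: ⌊$69,067 × 200%/10⌋ = $13,813. Book value $55,254.
Year 7: ⌊$55,254 × 200%/10⌋ = $11,050. Book value $44,204.
Year 8: ⌊$44,204 × 200%/10⌋ = $8,840. Book value $35,364.
Year 9: ⌊$35,364 × 200%/10⌋ = $7,072. Book value $28,292.
Accumulated through year 9 = $210,772 − $28,292 = $182,480.

$182,480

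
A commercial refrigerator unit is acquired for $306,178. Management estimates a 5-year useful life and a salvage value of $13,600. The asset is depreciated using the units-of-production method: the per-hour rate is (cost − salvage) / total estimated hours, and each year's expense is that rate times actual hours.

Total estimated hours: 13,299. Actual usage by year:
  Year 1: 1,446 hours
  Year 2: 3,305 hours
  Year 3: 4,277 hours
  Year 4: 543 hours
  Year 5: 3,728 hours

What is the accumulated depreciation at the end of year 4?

Depreciable base = $306,178 − $13,600 = $292,578.
Rate = $292,578 / 13,299 hours = $22 per hour.
Year 1: 1,446 × $22 = $31,812. Book value $274,366.
Year 2: 3,305 × $22 = $72,710. Book value $201,656.
Year 3: 4,277 × $22 = $94,094. Book value $107,562.
Year 4: 543 × $22 = $11,946. Book value $95,616.
Accumulated through year 4 = $306,178 − $95,616 = $210,562.

$210,562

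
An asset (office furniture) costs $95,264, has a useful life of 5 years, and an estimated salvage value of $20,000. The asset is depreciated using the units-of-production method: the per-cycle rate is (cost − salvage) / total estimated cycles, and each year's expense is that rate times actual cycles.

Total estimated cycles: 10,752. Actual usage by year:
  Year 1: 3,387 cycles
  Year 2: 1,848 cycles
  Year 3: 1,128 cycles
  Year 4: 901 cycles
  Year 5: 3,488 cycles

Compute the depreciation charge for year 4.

$6,307

Depreciable base = $95,264 − $20,000 = $75,264.
Rate = $75,264 / 10,752 cycles = $7 per cycle.
Year 1: 3,387 × $7 = $23,709. Book value $71,555.
Year 2: 1,848 × $7 = $12,936. Book value $58,619.
Year 3: 1,128 × $7 = $7,896. Book value $50,723.
Year 4: 901 × $7 = $6,307. Book value $44,416.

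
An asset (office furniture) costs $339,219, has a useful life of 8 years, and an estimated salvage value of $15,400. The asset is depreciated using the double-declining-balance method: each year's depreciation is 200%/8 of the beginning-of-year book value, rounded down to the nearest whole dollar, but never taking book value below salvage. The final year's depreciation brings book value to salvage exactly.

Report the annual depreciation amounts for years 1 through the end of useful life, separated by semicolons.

$84,804; $63,603; $47,703; $35,777; $26,833; $20,124; $15,093; $29,882

Depreciable base = $339,219 − $15,400 = $323,819.
Year 1: ⌊$339,219 × 200%/8⌋ = $84,804. Book value $254,415.
Year 2: ⌊$254,415 × 200%/8⌋ = $63,603. Book value $190,812.
Year 3: ⌊$190,812 × 200%/8⌋ = $47,703. Book value $143,109.
Year 4: ⌊$143,109 × 200%/8⌋ = $35,777. Book value $107,332.
Year 5: ⌊$107,332 × 200%/8⌋ = $26,833. Book value $80,499.
Year 6: ⌊$80,499 × 200%/8⌋ = $20,124. Book value $60,375.
Year 7: ⌊$60,375 × 200%/8⌋ = $15,093. Book value $45,282.
Year 8 (final): $45,282 − $15,400 = $29,882. Book value $15,400.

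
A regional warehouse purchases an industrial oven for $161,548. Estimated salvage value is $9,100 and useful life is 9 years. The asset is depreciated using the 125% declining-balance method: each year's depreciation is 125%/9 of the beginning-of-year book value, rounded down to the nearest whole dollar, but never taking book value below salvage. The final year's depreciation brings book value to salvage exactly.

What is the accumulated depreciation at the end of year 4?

$72,720

Depreciable base = $161,548 − $9,100 = $152,448.
Year 1: ⌊$161,548 × 125%/9⌋ = $22,437. Book value $139,111.
Year 2: ⌊$139,111 × 125%/9⌋ = $19,320. Book value $119,791.
Year 3: ⌊$119,791 × 125%/9⌋ = $16,637. Book value $103,154.
Year 4: ⌊$103,154 × 125%/9⌋ = $14,326. Book value $88,828.
Accumulated through year 4 = $161,548 − $88,828 = $72,720.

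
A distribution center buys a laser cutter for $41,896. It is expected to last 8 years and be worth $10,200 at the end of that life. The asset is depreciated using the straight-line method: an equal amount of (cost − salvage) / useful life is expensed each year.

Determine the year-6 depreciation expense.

$3,962

Depreciable base = $41,896 − $10,200 = $31,696.
Annual expense = $31,696 / 8 = $3,962.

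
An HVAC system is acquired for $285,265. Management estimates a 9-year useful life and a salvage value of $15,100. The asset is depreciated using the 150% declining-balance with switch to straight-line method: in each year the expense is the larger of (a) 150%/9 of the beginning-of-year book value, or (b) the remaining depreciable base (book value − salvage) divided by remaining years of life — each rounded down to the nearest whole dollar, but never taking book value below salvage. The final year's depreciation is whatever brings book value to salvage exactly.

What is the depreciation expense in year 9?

$24,495

Depreciable base = $285,265 − $15,100 = $270,165.
Year 1: DB = ⌊$285,265 × 150%/9⌋ = $47,544; SL = ⌊$270,165/9⌋ = $30,018 → take DB $47,544. Book value $237,721.
Year 2: DB = ⌊$237,721 × 150%/9⌋ = $39,620; SL = ⌊$222,621/8⌋ = $27,827 → take DB $39,620. Book value $198,101.
Year 3: DB = ⌊$198,101 × 150%/9⌋ = $33,016; SL = ⌊$183,001/7⌋ = $26,143 → take DB $33,016. Book value $165,085.
Year 4: DB = ⌊$165,085 × 150%/9⌋ = $27,514; SL = ⌊$149,985/6⌋ = $24,997 → take DB $27,514. Book value $137,571.
Year 5: DB = ⌊$137,571 × 150%/9⌋ = $22,928; SL = ⌊$122,471/5⌋ = $24,494 → take SL $24,494. Book value $113,077.
Year 6: DB = ⌊$113,077 × 150%/9⌋ = $18,846; SL = ⌊$97,977/4⌋ = $24,494 → take SL $24,494. Book value $88,583.
Year 7: DB = ⌊$88,583 × 150%/9⌋ = $14,763; SL = ⌊$73,483/3⌋ = $24,494 → take SL $24,494. Book value $64,089.
Year 8: DB = ⌊$64,089 × 150%/9⌋ = $10,681; SL = ⌊$48,989/2⌋ = $24,494 → take SL $24,494. Book value $39,595.
Year 9 (final): $39,595 − $15,100 = $24,495. Book value $15,100.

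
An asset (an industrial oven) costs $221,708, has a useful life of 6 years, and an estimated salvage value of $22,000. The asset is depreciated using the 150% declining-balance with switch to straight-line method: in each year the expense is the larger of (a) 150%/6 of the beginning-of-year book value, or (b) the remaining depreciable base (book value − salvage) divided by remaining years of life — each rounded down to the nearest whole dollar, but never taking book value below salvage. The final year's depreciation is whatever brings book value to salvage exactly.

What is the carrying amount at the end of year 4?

$69,690

Depreciable base = $221,708 − $22,000 = $199,708.
Year 1: DB = ⌊$221,708 × 150%/6⌋ = $55,427; SL = ⌊$199,708/6⌋ = $33,284 → take DB $55,427. Book value $166,281.
Year 2: DB = ⌊$166,281 × 150%/6⌋ = $41,570; SL = ⌊$144,281/5⌋ = $28,856 → take DB $41,570. Book value $124,711.
Year 3: DB = ⌊$124,711 × 150%/6⌋ = $31,177; SL = ⌊$102,711/4⌋ = $25,677 → take DB $31,177. Book value $93,534.
Year 4: DB = ⌊$93,534 × 150%/6⌋ = $23,383; SL = ⌊$71,534/3⌋ = $23,844 → take SL $23,844. Book value $69,690.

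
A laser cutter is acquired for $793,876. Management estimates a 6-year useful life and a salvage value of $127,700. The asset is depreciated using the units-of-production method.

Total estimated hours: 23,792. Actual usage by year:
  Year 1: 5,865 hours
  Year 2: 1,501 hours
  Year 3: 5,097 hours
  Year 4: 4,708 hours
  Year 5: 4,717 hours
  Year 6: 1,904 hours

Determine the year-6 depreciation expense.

$53,312

Depreciable base = $793,876 − $127,700 = $666,176.
Rate = $666,176 / 23,792 hours = $28 per hour.
Year 1: 5,865 × $28 = $164,220. Book value $629,656.
Year 2: 1,501 × $28 = $42,028. Book value $587,628.
Year 3: 5,097 × $28 = $142,716. Book value $444,912.
Year 4: 4,708 × $28 = $131,824. Book value $313,088.
Year 5: 4,717 × $28 = $132,076. Book value $181,012.
Year 6: 1,904 × $28 = $53,312. Book value $127,700.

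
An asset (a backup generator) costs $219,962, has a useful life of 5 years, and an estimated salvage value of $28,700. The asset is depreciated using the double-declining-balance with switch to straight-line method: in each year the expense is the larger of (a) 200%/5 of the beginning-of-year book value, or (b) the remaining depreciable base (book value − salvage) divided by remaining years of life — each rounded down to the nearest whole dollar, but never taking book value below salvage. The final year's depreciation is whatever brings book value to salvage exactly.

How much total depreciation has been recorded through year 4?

Depreciable base = $219,962 − $28,700 = $191,262.
Year 1: DB = ⌊$219,962 × 200%/5⌋ = $87,984; SL = ⌊$191,262/5⌋ = $38,252 → take DB $87,984. Book value $131,978.
Year 2: DB = ⌊$131,978 × 200%/5⌋ = $52,791; SL = ⌊$103,278/4⌋ = $25,819 → take DB $52,791. Book value $79,187.
Year 3: DB = ⌊$79,187 × 200%/5⌋ = $31,674; SL = ⌊$50,487/3⌋ = $16,829 → take DB $31,674. Book value $47,513.
Year 4: DB = ⌊$47,513 × 200%/5⌋ = $19,005; SL = ⌊$18,813/2⌋ = $9,406 → take DB $19,005, capped at $18,813. Book value $28,700.
Accumulated through year 4 = $219,962 − $28,700 = $191,262.

$191,262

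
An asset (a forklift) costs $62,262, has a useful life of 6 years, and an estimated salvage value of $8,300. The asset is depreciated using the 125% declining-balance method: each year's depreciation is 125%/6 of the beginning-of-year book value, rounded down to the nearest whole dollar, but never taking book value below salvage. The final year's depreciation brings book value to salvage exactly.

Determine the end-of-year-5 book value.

Depreciable base = $62,262 − $8,300 = $53,962.
Year 1: ⌊$62,262 × 125%/6⌋ = $12,971. Book value $49,291.
Year 2: ⌊$49,291 × 125%/6⌋ = $10,268. Book value $39,023.
Year 3: ⌊$39,023 × 125%/6⌋ = $8,129. Book value $30,894.
Year 4: ⌊$30,894 × 125%/6⌋ = $6,436. Book value $24,458.
Year 5: ⌊$24,458 × 125%/6⌋ = $5,095. Book value $19,363.

$19,363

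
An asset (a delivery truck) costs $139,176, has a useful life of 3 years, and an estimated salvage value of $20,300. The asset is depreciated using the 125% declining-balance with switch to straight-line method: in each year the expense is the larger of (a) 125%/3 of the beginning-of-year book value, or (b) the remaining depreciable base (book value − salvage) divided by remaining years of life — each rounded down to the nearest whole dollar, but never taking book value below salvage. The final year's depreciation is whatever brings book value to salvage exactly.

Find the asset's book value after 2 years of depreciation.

Depreciable base = $139,176 − $20,300 = $118,876.
Year 1: DB = ⌊$139,176 × 125%/3⌋ = $57,990; SL = ⌊$118,876/3⌋ = $39,625 → take DB $57,990. Book value $81,186.
Year 2: DB = ⌊$81,186 × 125%/3⌋ = $33,827; SL = ⌊$60,886/2⌋ = $30,443 → take DB $33,827. Book value $47,359.

$47,359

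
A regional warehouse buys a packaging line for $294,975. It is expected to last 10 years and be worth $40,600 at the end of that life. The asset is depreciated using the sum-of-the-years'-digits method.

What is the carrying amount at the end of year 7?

$68,350

Depreciable base = $294,975 − $40,600 = $254,375.
Sum of the years' digits = 10+9+8+7+6+5+4+3+2+1 = 55.
Year 1: $254,375 × 10/55 = $46,250. Book value $248,725.
Year 2: $254,375 × 9/55 = $41,625. Book value $207,100.
Year 3: $254,375 × 8/55 = $37,000. Book value $170,100.
Year 4: $254,375 × 7/55 = $32,375. Book value $137,725.
Year 5: $254,375 × 6/55 = $27,750. Book value $109,975.
Year 6: $254,375 × 5/55 = $23,125. Book value $86,850.
Year 7: $254,375 × 4/55 = $18,500. Book value $68,350.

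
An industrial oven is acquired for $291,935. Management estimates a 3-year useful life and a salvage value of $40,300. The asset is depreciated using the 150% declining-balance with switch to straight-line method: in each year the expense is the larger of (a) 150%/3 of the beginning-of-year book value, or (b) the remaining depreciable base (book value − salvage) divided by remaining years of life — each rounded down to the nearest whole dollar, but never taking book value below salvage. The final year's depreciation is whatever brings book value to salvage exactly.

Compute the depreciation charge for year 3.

Depreciable base = $291,935 − $40,300 = $251,635.
Year 1: DB = ⌊$291,935 × 150%/3⌋ = $145,967; SL = ⌊$251,635/3⌋ = $83,878 → take DB $145,967. Book value $145,968.
Year 2: DB = ⌊$145,968 × 150%/3⌋ = $72,984; SL = ⌊$105,668/2⌋ = $52,834 → take DB $72,984. Book value $72,984.
Year 3 (final): $72,984 − $40,300 = $32,684. Book value $40,300.

$32,684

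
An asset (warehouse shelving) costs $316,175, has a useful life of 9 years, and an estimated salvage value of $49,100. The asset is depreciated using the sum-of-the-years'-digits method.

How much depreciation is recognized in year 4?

$35,610

Depreciable base = $316,175 − $49,100 = $267,075.
Sum of the years' digits = 9+8+7+6+5+4+3+2+1 = 45.
Year 1: $267,075 × 9/45 = $53,415. Book value $262,760.
Year 2: $267,075 × 8/45 = $47,480. Book value $215,280.
Year 3: $267,075 × 7/45 = $41,545. Book value $173,735.
Year 4: $267,075 × 6/45 = $35,610. Book value $138,125.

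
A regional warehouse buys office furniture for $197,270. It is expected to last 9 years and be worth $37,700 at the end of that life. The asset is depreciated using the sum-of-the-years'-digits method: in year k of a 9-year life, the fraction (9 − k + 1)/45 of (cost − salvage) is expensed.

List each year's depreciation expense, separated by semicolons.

Depreciable base = $197,270 − $37,700 = $159,570.
Sum of the years' digits = 9+8+7+6+5+4+3+2+1 = 45.
Year 1: $159,570 × 9/45 = $31,914. Book value $165,356.
Year 2: $159,570 × 8/45 = $28,368. Book value $136,988.
Year 3: $159,570 × 7/45 = $24,822. Book value $112,166.
Year 4: $159,570 × 6/45 = $21,276. Book value $90,890.
Year 5: $159,570 × 5/45 = $17,730. Book value $73,160.
Year 6: $159,570 × 4/45 = $14,184. Book value $58,976.
Year 7: $159,570 × 3/45 = $10,638. Book value $48,338.
Year 8: $159,570 × 2/45 = $7,092. Book value $41,246.
Year 9: $159,570 × 1/45 = $3,546. Book value $37,700.

$31,914; $28,368; $24,822; $21,276; $17,730; $14,184; $10,638; $7,092; $3,546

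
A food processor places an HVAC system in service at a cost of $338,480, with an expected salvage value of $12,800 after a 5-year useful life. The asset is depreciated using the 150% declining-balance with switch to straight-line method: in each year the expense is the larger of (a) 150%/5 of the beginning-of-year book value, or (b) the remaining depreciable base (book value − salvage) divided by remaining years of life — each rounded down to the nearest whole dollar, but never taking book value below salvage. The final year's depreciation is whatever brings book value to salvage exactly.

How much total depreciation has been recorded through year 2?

$172,624

Depreciable base = $338,480 − $12,800 = $325,680.
Year 1: DB = ⌊$338,480 × 150%/5⌋ = $101,544; SL = ⌊$325,680/5⌋ = $65,136 → take DB $101,544. Book value $236,936.
Year 2: DB = ⌊$236,936 × 150%/5⌋ = $71,080; SL = ⌊$224,136/4⌋ = $56,034 → take DB $71,080. Book value $165,856.
Accumulated through year 2 = $338,480 − $165,856 = $172,624.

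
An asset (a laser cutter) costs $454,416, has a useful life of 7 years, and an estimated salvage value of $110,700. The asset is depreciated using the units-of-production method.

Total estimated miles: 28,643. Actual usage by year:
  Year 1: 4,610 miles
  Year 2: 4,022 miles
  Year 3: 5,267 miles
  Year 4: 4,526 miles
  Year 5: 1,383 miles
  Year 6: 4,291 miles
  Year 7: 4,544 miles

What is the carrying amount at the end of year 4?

$233,316

Depreciable base = $454,416 − $110,700 = $343,716.
Rate = $343,716 / 28,643 miles = $12 per mile.
Year 1: 4,610 × $12 = $55,320. Book value $399,096.
Year 2: 4,022 × $12 = $48,264. Book value $350,832.
Year 3: 5,267 × $12 = $63,204. Book value $287,628.
Year 4: 4,526 × $12 = $54,312. Book value $233,316.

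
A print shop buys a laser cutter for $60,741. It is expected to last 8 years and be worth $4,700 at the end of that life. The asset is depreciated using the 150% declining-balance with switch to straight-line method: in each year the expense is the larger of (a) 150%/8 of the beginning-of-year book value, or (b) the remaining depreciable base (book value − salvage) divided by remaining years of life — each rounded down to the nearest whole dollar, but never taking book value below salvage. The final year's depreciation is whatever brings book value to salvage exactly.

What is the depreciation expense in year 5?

Depreciable base = $60,741 − $4,700 = $56,041.
Year 1: DB = ⌊$60,741 × 150%/8⌋ = $11,388; SL = ⌊$56,041/8⌋ = $7,005 → take DB $11,388. Book value $49,353.
Year 2: DB = ⌊$49,353 × 150%/8⌋ = $9,253; SL = ⌊$44,653/7⌋ = $6,379 → take DB $9,253. Book value $40,100.
Year 3: DB = ⌊$40,100 × 150%/8⌋ = $7,518; SL = ⌊$35,400/6⌋ = $5,900 → take DB $7,518. Book value $32,582.
Year 4: DB = ⌊$32,582 × 150%/8⌋ = $6,109; SL = ⌊$27,882/5⌋ = $5,576 → take DB $6,109. Book value $26,473.
Year 5: DB = ⌊$26,473 × 150%/8⌋ = $4,963; SL = ⌊$21,773/4⌋ = $5,443 → take SL $5,443. Book value $21,030.

$5,443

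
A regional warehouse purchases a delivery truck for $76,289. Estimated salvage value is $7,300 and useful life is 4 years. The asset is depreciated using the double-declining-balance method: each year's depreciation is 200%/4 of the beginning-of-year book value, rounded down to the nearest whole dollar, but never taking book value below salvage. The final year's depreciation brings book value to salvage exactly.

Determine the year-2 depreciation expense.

$19,072

Depreciable base = $76,289 − $7,300 = $68,989.
Year 1: ⌊$76,289 × 200%/4⌋ = $38,144. Book value $38,145.
Year 2: ⌊$38,145 × 200%/4⌋ = $19,072. Book value $19,073.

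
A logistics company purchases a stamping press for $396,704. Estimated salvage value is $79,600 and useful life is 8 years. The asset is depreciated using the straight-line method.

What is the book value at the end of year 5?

Depreciable base = $396,704 − $79,600 = $317,104.
Annual expense = $317,104 / 8 = $39,638.
End of year 1: book value $357,066.
End of year 2: book value $317,428.
End of year 3: book value $277,790.
End of year 4: book value $238,152.
End of year 5: book value $198,514.

$198,514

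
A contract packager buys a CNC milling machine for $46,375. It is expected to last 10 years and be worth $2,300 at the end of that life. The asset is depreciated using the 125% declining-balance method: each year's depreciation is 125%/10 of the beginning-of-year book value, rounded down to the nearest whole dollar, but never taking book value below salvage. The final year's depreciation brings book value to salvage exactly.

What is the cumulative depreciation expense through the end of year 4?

$19,189

Depreciable base = $46,375 − $2,300 = $44,075.
Year 1: ⌊$46,375 × 125%/10⌋ = $5,796. Book value $40,579.
Year 2: ⌊$40,579 × 125%/10⌋ = $5,072. Book value $35,507.
Year 3: ⌊$35,507 × 125%/10⌋ = $4,438. Book value $31,069.
Year 4: ⌊$31,069 × 125%/10⌋ = $3,883. Book value $27,186.
Accumulated through year 4 = $46,375 − $27,186 = $19,189.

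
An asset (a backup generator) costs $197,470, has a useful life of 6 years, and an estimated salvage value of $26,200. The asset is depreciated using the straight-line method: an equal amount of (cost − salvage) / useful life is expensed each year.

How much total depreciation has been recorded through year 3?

$85,635

Depreciable base = $197,470 − $26,200 = $171,270.
Annual expense = $171,270 / 6 = $28,545.
End of year 1: book value $168,925.
End of year 2: book value $140,380.
End of year 3: book value $111,835.
Accumulated through year 3 = $197,470 − $111,835 = $85,635.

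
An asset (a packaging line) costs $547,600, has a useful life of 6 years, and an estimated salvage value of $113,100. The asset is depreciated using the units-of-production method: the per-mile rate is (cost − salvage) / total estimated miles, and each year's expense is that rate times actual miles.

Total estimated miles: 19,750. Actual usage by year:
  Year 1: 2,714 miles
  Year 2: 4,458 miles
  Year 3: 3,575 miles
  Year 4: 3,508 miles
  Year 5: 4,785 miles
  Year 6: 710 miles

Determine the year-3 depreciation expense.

Depreciable base = $547,600 − $113,100 = $434,500.
Rate = $434,500 / 19,750 miles = $22 per mile.
Year 1: 2,714 × $22 = $59,708. Book value $487,892.
Year 2: 4,458 × $22 = $98,076. Book value $389,816.
Year 3: 3,575 × $22 = $78,650. Book value $311,166.

$78,650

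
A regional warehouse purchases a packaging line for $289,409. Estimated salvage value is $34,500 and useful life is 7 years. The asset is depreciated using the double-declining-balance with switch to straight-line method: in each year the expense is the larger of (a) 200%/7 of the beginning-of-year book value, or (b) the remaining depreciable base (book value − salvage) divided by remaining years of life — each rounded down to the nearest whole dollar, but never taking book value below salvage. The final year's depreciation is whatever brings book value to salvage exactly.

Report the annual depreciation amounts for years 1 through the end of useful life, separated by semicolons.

$82,688; $59,063; $42,188; $30,134; $21,524; $15,374; $3,938

Depreciable base = $289,409 − $34,500 = $254,909.
Year 1: DB = ⌊$289,409 × 200%/7⌋ = $82,688; SL = ⌊$254,909/7⌋ = $36,415 → take DB $82,688. Book value $206,721.
Year 2: DB = ⌊$206,721 × 200%/7⌋ = $59,063; SL = ⌊$172,221/6⌋ = $28,703 → take DB $59,063. Book value $147,658.
Year 3: DB = ⌊$147,658 × 200%/7⌋ = $42,188; SL = ⌊$113,158/5⌋ = $22,631 → take DB $42,188. Book value $105,470.
Year 4: DB = ⌊$105,470 × 200%/7⌋ = $30,134; SL = ⌊$70,970/4⌋ = $17,742 → take DB $30,134. Book value $75,336.
Year 5: DB = ⌊$75,336 × 200%/7⌋ = $21,524; SL = ⌊$40,836/3⌋ = $13,612 → take DB $21,524. Book value $53,812.
Year 6: DB = ⌊$53,812 × 200%/7⌋ = $15,374; SL = ⌊$19,312/2⌋ = $9,656 → take DB $15,374. Book value $38,438.
Year 7 (final): $38,438 − $34,500 = $3,938. Book value $34,500.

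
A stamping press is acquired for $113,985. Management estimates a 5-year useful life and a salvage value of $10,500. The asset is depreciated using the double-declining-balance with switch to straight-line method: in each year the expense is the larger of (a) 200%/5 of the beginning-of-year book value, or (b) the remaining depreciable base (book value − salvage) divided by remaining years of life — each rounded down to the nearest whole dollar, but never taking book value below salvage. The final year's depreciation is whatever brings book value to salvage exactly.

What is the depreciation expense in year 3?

Depreciable base = $113,985 − $10,500 = $103,485.
Year 1: DB = ⌊$113,985 × 200%/5⌋ = $45,594; SL = ⌊$103,485/5⌋ = $20,697 → take DB $45,594. Book value $68,391.
Year 2: DB = ⌊$68,391 × 200%/5⌋ = $27,356; SL = ⌊$57,891/4⌋ = $14,472 → take DB $27,356. Book value $41,035.
Year 3: DB = ⌊$41,035 × 200%/5⌋ = $16,414; SL = ⌊$30,535/3⌋ = $10,178 → take DB $16,414. Book value $24,621.

$16,414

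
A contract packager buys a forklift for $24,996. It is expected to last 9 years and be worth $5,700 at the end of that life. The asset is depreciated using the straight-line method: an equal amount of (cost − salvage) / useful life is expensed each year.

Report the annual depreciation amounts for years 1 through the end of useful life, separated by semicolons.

Depreciable base = $24,996 − $5,700 = $19,296.
Annual expense = $19,296 / 9 = $2,144.
End of year 1: book value $22,852.
End of year 2: book value $20,708.
End of year 3: book value $18,564.
End of year 4: book value $16,420.
End of year 5: book value $14,276.
End of year 6: book value $12,132.
End of year 7: book value $9,988.
End of year 8: book value $7,844.
End of year 9: book value $5,700.

$2,144; $2,144; $2,144; $2,144; $2,144; $2,144; $2,144; $2,144; $2,144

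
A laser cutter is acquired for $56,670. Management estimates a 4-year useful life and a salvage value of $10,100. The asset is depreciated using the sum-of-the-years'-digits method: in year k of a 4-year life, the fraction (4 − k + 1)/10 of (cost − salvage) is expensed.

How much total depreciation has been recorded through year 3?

$41,913

Depreciable base = $56,670 − $10,100 = $46,570.
Sum of the years' digits = 4+3+2+1 = 10.
Year 1: $46,570 × 4/10 = $18,628. Book value $38,042.
Year 2: $46,570 × 3/10 = $13,971. Book value $24,071.
Year 3: $46,570 × 2/10 = $9,314. Book value $14,757.
Accumulated through year 3 = $56,670 − $14,757 = $41,913.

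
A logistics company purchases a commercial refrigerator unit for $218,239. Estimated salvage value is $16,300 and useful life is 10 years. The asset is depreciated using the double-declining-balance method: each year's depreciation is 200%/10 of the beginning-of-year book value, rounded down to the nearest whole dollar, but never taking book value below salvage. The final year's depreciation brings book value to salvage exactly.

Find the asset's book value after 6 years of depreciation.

Depreciable base = $218,239 − $16,300 = $201,939.
Year 1: ⌊$218,239 × 200%/10⌋ = $43,647. Book value $174,592.
Year 2: ⌊$174,592 × 200%/10⌋ = $34,918. Book value $139,674.
Year 3: ⌊$139,674 × 200%/10⌋ = $27,934. Book value $111,740.
Year 4: ⌊$111,740 × 200%/10⌋ = $22,348. Book value $89,392.
Year 5: ⌊$89,392 × 200%/10⌋ = $17,878. Book value $71,514.
Year 6: ⌊$71,514 × 200%/10⌋ = $14,302. Book value $57,212.

$57,212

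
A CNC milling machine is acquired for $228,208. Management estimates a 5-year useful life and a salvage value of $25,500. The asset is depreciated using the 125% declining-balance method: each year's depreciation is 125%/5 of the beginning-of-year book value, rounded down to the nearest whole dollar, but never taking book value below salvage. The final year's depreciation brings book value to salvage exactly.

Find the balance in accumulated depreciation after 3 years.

$131,932

Depreciable base = $228,208 − $25,500 = $202,708.
Year 1: ⌊$228,208 × 125%/5⌋ = $57,052. Book value $171,156.
Year 2: ⌊$171,156 × 125%/5⌋ = $42,789. Book value $128,367.
Year 3: ⌊$128,367 × 125%/5⌋ = $32,091. Book value $96,276.
Accumulated through year 3 = $228,208 − $96,276 = $131,932.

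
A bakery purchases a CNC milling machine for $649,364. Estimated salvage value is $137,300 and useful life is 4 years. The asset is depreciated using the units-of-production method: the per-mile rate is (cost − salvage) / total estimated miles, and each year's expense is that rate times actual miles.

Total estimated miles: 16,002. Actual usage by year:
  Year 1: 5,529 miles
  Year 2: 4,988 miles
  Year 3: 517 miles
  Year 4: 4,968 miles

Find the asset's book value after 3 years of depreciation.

Depreciable base = $649,364 − $137,300 = $512,064.
Rate = $512,064 / 16,002 miles = $32 per mile.
Year 1: 5,529 × $32 = $176,928. Book value $472,436.
Year 2: 4,988 × $32 = $159,616. Book value $312,820.
Year 3: 517 × $32 = $16,544. Book value $296,276.

$296,276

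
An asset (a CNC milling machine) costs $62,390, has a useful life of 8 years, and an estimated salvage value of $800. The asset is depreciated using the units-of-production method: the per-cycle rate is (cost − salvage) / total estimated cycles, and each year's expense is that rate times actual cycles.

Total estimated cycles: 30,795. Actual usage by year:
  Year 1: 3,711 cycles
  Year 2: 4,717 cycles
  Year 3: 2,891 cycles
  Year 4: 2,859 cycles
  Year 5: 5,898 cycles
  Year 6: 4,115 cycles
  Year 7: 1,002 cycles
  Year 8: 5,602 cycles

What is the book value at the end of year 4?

$34,034

Depreciable base = $62,390 − $800 = $61,590.
Rate = $61,590 / 30,795 cycles = $2 per cycle.
Year 1: 3,711 × $2 = $7,422. Book value $54,968.
Year 2: 4,717 × $2 = $9,434. Book value $45,534.
Year 3: 2,891 × $2 = $5,782. Book value $39,752.
Year 4: 2,859 × $2 = $5,718. Book value $34,034.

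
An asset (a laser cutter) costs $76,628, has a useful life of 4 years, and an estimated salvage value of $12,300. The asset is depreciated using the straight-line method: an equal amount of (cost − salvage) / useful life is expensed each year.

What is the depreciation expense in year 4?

$16,082

Depreciable base = $76,628 − $12,300 = $64,328.
Annual expense = $64,328 / 4 = $16,082.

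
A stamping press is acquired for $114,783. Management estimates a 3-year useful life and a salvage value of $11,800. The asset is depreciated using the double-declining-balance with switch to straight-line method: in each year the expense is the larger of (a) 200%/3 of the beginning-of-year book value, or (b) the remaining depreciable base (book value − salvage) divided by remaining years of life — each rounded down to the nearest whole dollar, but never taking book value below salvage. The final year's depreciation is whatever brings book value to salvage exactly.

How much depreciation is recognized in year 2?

$25,507

Depreciable base = $114,783 − $11,800 = $102,983.
Year 1: DB = ⌊$114,783 × 200%/3⌋ = $76,522; SL = ⌊$102,983/3⌋ = $34,327 → take DB $76,522. Book value $38,261.
Year 2: DB = ⌊$38,261 × 200%/3⌋ = $25,507; SL = ⌊$26,461/2⌋ = $13,230 → take DB $25,507. Book value $12,754.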